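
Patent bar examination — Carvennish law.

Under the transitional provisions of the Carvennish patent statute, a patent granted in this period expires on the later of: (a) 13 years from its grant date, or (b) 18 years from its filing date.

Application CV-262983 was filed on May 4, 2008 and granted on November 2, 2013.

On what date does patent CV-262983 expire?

(a) grant + 13 years → 2 November 2026.
(b) filing + 18 years → 4 May 2026.
Later of the two: 2 November 2026.

2026-11-02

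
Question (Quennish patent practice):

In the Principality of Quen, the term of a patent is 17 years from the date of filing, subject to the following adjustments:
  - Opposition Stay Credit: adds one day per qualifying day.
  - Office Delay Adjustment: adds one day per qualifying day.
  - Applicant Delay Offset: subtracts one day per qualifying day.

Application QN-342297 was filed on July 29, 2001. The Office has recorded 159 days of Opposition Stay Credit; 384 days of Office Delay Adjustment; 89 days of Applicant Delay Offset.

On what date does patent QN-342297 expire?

Base term: filing date + 17 years → 29 July 2018.
Opposition Stay Credit: +159 days → 4 January 2019.
Office Delay Adjustment: +384 days → 23 January 2020.
Applicant Delay Offset: −89 days → 26 October 2019.

2019-10-26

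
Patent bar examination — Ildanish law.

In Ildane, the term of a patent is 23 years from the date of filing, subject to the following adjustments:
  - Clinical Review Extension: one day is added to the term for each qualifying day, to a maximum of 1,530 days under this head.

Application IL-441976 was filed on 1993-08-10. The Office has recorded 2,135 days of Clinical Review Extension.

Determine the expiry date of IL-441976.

2020-10-18

Base term: filing date + 23 years → 10 August 2016.
Clinical Review Extension: 2135 days claimed exceeds the 1530-day cap, so +1530 days → 18 October 2020.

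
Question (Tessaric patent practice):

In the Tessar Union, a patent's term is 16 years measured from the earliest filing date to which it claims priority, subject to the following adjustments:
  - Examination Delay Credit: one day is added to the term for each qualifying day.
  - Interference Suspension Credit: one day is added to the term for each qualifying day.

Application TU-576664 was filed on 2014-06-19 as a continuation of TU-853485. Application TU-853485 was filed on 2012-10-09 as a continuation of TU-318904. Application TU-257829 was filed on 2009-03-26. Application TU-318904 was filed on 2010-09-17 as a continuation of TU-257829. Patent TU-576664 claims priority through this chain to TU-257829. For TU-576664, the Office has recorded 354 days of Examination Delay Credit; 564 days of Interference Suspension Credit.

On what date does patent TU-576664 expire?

2027-09-30

Earliest priority filing: 26 March 2009.
Base term: 26 March 2009 + 16 years → 26 March 2025.
Examination Delay Credit: +354 days → 15 March 2026.
Interference Suspension Credit: +564 days → 30 September 2027.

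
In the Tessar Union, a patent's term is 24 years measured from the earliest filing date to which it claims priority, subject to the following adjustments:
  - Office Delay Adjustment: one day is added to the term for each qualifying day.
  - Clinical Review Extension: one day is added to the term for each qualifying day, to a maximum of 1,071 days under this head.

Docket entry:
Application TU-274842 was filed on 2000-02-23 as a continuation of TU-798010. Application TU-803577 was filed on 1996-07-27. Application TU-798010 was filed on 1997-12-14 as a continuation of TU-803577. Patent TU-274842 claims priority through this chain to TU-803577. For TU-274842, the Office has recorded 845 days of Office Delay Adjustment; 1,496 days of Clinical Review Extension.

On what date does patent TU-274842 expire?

October 25, 2025

Earliest priority filing: 27 July 1996.
Base term: 27 July 1996 + 24 years → 27 July 2020.
Office Delay Adjustment: +845 days → 19 November 2022.
Clinical Review Extension: 1496 days claimed exceeds the 1071-day cap, so +1071 days → 25 October 2025.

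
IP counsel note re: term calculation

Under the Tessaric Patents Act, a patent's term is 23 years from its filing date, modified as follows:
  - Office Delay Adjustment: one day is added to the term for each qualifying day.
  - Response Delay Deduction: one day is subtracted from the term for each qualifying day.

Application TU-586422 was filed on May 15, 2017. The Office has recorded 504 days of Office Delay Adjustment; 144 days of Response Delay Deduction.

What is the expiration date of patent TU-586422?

Base term: filing date + 23 years → 15 May 2040.
Office Delay Adjustment: +504 days → 1 October 2041.
Response Delay Deduction: −144 days → 10 May 2041.

May 10, 2041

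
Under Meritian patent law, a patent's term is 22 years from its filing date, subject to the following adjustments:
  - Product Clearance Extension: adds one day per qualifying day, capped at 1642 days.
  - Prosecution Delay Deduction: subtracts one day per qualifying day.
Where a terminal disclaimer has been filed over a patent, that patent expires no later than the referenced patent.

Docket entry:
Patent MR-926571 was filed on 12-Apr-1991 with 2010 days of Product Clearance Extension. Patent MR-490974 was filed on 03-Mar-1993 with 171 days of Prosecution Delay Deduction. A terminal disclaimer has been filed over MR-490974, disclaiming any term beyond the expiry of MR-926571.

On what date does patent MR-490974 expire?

September 13, 2014

Natural term of MR-490974:
  Base: filing + 22 years → 3 March 2015.
  Prosecution Delay Deduction: −171 days → 13 September 2014.
Expiry of referenced patent MR-926571:
  Base: filing + 22 years → 12 April 2013.
  Product Clearance Extension: 2010 days claimed exceeds the 1642-day cap, so +1642 days → 10 October 2017.
Terminal disclaimer: MR-490974 expires on the earlier of 13 September 2014 and 10 October 2017.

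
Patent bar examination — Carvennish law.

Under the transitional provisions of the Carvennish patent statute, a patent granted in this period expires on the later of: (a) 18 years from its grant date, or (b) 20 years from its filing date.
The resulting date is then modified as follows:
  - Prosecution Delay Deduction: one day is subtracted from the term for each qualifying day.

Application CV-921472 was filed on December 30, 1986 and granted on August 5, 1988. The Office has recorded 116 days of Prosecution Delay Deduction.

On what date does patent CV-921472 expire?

2006-09-05

(a) grant + 18 years → 5 August 2006.
(b) filing + 20 years → 30 December 2006.
Later of the two: 30 December 2006.
Prosecution Delay Deduction: −116 days → 5 September 2006.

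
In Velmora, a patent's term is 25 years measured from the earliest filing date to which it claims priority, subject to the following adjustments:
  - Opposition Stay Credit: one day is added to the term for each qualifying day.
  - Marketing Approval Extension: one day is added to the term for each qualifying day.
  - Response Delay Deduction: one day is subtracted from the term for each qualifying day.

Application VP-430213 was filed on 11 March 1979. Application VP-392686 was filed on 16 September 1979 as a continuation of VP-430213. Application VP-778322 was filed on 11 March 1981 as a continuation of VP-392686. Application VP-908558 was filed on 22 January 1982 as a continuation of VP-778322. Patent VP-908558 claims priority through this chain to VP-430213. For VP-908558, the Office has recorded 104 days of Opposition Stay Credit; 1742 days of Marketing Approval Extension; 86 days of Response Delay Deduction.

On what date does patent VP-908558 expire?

Earliest priority filing: 11 March 1979.
Base term: 11 March 1979 + 25 years → 11 March 2004.
Opposition Stay Credit: +104 days → 23 June 2004.
Marketing Approval Extension: +1742 days → 31 March 2009.
Response Delay Deduction: −86 days → 4 January 2009.

January 4, 2009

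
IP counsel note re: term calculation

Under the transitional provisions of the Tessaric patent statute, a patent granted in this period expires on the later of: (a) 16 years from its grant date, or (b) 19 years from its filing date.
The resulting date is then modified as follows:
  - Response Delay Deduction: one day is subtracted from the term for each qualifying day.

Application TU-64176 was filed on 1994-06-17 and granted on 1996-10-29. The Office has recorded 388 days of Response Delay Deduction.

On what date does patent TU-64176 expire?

(a) grant + 16 years → 29 October 2012.
(b) filing + 19 years → 17 June 2013.
Later of the two: 17 June 2013.
Response Delay Deduction: −388 days → 25 May 2012.

2012-05-25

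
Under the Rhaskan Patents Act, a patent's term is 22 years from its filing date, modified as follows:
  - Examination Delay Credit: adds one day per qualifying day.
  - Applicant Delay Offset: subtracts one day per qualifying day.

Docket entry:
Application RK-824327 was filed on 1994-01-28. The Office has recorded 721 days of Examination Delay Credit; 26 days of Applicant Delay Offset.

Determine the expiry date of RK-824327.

December 23, 2017

Base term: filing date + 22 years → 28 January 2016.
Examination Delay Credit: +721 days → 18 January 2018.
Applicant Delay Offset: −26 days → 23 December 2017.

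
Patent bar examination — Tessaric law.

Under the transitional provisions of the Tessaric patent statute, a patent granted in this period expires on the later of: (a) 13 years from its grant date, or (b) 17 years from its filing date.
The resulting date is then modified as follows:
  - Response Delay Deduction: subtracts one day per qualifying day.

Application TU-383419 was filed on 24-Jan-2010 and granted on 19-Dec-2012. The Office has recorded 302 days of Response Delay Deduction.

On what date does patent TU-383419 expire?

(a) grant + 13 years → 19 December 2025.
(b) filing + 17 years → 24 January 2027.
Later of the two: 24 January 2027.
Response Delay Deduction: −302 days → 28 March 2026.

March 28, 2026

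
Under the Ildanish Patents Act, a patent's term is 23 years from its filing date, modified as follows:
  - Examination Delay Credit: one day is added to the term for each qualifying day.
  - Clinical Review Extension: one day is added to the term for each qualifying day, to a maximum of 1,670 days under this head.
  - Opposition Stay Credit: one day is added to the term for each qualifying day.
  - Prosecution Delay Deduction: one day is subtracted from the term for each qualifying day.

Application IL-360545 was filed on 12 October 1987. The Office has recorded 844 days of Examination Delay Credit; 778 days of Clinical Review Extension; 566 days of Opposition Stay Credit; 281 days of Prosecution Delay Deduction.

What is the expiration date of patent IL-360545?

2016-01-01

Base term: filing date + 23 years → 12 October 2010.
Examination Delay Credit: +844 days → 2 February 2013.
Clinical Review Extension: 778 days (within the 1670-day cap) → +778 days → 22 March 2015.
Opposition Stay Credit: +566 days → 8 October 2016.
Prosecution Delay Deduction: −281 days → 1 January 2016.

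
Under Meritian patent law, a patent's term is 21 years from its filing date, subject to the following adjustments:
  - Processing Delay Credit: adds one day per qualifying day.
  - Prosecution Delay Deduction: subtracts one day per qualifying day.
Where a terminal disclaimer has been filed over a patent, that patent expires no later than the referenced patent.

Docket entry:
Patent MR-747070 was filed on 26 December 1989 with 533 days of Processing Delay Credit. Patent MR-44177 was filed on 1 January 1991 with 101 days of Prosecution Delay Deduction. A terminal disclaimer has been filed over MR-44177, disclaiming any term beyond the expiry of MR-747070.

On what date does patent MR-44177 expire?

Natural term of MR-44177:
  Base: filing + 21 years → 1 January 2012.
  Prosecution Delay Deduction: −101 days → 22 September 2011.
Expiry of referenced patent MR-747070:
  Base: filing + 21 years → 26 December 2010.
  Processing Delay Credit: +533 days → 11 June 2012.
Terminal disclaimer: MR-44177 expires on the earlier of 22 September 2011 and 11 June 2012.

September 22, 2011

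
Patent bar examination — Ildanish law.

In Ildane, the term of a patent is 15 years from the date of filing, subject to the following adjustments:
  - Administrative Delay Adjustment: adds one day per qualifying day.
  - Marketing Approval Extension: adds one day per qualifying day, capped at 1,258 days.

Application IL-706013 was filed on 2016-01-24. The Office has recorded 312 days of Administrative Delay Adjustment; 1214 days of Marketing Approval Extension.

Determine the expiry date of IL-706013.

2035-03-30

Base term: filing date + 15 years → 24 January 2031.
Administrative Delay Adjustment: +312 days → 2 December 2031.
Marketing Approval Extension: 1214 days (within the 1258-day cap) → +1214 days → 30 March 2035.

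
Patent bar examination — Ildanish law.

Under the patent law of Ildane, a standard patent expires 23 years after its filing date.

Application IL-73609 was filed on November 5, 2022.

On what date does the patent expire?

Filing date + 23 years → 5 November 2045.

2045-11-05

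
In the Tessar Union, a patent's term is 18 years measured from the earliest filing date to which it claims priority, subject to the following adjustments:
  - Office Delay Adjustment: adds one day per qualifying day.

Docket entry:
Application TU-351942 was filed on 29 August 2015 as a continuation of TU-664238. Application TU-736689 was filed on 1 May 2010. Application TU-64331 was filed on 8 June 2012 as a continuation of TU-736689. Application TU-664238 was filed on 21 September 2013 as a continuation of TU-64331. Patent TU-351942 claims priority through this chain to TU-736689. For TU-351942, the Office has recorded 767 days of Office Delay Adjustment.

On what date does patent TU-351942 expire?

2030-06-07

Earliest priority filing: 1 May 2010.
Base term: 1 May 2010 + 18 years → 1 May 2028.
Office Delay Adjustment: +767 days → 7 June 2030.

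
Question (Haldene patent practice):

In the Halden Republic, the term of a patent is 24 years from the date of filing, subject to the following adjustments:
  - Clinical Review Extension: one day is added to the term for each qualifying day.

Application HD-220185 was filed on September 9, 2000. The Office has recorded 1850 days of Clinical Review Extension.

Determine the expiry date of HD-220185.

Base term: filing date + 24 years → 9 September 2024.
Clinical Review Extension: +1850 days → 3 October 2029.

2029-10-03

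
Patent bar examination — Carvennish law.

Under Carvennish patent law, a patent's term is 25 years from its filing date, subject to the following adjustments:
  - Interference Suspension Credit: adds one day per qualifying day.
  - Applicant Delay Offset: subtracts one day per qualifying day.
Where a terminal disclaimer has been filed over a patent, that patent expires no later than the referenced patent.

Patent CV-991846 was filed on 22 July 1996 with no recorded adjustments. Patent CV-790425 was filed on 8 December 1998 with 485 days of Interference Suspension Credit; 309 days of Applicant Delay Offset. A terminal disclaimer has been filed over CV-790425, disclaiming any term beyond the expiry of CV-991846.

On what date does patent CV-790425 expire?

Natural term of CV-790425:
  Base: filing + 25 years → 8 December 2023.
  Interference Suspension Credit: +485 days → 6 April 2025.
  Applicant Delay Offset: −309 days → 1 June 2024.
Expiry of referenced patent CV-991846:
  Base: filing + 25 years → 22 July 2021.
Terminal disclaimer: CV-790425 expires on the earlier of 1 June 2024 and 22 July 2021.

July 22, 2021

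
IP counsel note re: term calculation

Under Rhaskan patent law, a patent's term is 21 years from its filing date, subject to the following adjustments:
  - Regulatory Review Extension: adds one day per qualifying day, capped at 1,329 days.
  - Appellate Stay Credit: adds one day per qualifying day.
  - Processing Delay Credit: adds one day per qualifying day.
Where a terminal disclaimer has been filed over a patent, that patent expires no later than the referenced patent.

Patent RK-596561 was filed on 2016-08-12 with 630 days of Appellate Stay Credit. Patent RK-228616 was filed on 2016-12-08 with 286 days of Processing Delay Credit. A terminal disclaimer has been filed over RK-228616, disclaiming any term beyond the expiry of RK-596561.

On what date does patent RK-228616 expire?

Natural term of RK-228616:
  Base: filing + 21 years → 8 December 2037.
  Processing Delay Credit: +286 days → 20 September 2038.
Expiry of referenced patent RK-596561:
  Base: filing + 21 years → 12 August 2037.
  Appellate Stay Credit: +630 days → 4 May 2039.
Terminal disclaimer: RK-228616 expires on the earlier of 20 September 2038 and 4 May 2039.

2038-09-20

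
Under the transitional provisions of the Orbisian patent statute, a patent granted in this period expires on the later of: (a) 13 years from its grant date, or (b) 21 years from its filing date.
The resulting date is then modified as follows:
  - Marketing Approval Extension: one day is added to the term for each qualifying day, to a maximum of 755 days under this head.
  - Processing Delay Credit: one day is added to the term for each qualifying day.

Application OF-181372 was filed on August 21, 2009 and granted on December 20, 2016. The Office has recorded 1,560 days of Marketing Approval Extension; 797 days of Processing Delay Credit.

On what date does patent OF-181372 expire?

November 20, 2034

(a) grant + 13 years → 20 December 2029.
(b) filing + 21 years → 21 August 2030.
Later of the two: 21 August 2030.
Marketing Approval Extension: 1560 days claimed exceeds the 755-day cap, so +755 days → 14 September 2032.
Processing Delay Credit: +797 days → 20 November 2034.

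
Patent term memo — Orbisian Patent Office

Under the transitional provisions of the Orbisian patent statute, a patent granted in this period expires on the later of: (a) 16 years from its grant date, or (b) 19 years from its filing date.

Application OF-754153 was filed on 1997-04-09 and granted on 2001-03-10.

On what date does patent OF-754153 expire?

(a) grant + 16 years → 10 March 2017.
(b) filing + 19 years → 9 April 2016.
Later of the two: 10 March 2017.

2017-03-10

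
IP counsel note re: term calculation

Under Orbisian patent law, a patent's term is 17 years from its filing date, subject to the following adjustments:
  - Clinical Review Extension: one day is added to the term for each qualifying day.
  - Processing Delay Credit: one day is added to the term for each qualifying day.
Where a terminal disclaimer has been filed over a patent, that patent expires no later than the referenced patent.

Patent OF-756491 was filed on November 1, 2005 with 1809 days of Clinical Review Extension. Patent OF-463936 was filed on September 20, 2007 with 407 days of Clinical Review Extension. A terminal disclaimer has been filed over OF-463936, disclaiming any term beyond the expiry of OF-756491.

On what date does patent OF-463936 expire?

Natural term of OF-463936:
  Base: filing + 17 years → 20 September 2024.
  Clinical Review Extension: +407 days → 1 November 2025.
Expiry of referenced patent OF-756491:
  Base: filing + 17 years → 1 November 2022.
  Clinical Review Extension: +1809 days → 15 October 2027.
Terminal disclaimer: OF-463936 expires on the earlier of 1 November 2025 and 15 October 2027.

November 1, 2025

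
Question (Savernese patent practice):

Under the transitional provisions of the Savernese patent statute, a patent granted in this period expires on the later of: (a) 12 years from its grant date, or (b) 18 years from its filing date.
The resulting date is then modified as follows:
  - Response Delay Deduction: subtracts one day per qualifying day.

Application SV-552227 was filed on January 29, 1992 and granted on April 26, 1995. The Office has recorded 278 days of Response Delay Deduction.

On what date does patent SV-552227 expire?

(a) grant + 12 years → 26 April 2007.
(b) filing + 18 years → 29 January 2010.
Later of the two: 29 January 2010.
Response Delay Deduction: −278 days → 26 April 2009.

2009-04-26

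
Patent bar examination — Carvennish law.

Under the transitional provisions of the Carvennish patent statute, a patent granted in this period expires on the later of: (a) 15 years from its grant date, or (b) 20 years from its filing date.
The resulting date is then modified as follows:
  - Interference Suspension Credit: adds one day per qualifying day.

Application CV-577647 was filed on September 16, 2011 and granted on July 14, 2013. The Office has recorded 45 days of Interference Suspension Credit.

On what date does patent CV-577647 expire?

(a) grant + 15 years → 14 July 2028.
(b) filing + 20 years → 16 September 2031.
Later of the two: 16 September 2031.
Interference Suspension Credit: +45 days → 31 October 2031.

2031-10-31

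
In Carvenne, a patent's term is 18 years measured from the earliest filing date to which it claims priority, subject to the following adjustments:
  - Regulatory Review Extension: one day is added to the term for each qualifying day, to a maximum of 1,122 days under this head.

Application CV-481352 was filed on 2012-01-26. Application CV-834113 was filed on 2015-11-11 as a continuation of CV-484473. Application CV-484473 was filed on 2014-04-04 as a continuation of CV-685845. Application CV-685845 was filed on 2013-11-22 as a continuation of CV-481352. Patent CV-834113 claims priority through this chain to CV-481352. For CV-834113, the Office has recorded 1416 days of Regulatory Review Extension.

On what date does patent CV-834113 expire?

February 21, 2033

Earliest priority filing: 26 January 2012.
Base term: 26 January 2012 + 18 years → 26 January 2030.
Regulatory Review Extension: 1416 days claimed exceeds the 1122-day cap, so +1122 days → 21 February 2033.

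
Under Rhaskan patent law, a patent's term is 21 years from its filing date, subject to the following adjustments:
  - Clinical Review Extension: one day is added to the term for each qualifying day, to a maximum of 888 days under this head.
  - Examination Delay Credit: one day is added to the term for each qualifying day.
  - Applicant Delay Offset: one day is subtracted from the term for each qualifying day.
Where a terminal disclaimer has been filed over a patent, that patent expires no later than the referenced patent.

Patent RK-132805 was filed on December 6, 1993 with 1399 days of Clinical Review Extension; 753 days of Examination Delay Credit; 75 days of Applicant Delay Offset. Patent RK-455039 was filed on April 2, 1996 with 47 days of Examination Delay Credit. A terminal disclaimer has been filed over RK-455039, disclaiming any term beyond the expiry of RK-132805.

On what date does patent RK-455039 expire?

Natural term of RK-455039:
  Base: filing + 21 years → 2 April 2017.
  Examination Delay Credit: +47 days → 19 May 2017.
Expiry of referenced patent RK-132805:
  Base: filing + 21 years → 6 December 2014.
  Clinical Review Extension: 1399 days claimed exceeds the 888-day cap, so +888 days → 12 May 2017.
  Examination Delay Credit: +753 days → 4 June 2019.
  Applicant Delay Offset: −75 days → 21 March 2019.
Terminal disclaimer: RK-455039 expires on the earlier of 19 May 2017 and 21 March 2019.

2017-05-19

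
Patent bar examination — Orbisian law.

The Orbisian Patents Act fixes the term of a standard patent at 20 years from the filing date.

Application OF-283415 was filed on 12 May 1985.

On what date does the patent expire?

Filing date + 20 years → 12 May 2005.

May 12, 2005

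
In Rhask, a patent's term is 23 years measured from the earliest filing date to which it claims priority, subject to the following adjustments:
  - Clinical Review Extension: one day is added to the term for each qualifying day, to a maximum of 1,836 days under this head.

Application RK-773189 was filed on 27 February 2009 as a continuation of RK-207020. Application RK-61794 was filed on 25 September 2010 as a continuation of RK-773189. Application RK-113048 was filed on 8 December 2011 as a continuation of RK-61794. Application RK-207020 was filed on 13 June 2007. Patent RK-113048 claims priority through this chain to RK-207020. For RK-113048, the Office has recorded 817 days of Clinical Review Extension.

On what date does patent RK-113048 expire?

Earliest priority filing: 13 June 2007.
Base term: 13 June 2007 + 23 years → 13 June 2030.
Clinical Review Extension: 817 days (within the 1836-day cap) → +817 days → 7 September 2032.

2032-09-07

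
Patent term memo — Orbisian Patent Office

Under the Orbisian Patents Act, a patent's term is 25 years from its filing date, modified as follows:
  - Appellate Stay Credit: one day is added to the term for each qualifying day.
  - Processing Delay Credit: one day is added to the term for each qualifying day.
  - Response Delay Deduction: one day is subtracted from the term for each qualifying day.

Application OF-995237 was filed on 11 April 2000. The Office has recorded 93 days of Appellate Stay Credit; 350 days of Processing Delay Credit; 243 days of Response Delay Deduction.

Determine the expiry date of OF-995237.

Base term: filing date + 25 years → 11 April 2025.
Appellate Stay Credit: +93 days → 13 July 2025.
Processing Delay Credit: +350 days → 28 June 2026.
Response Delay Deduction: −243 days → 28 October 2025.

2025-10-28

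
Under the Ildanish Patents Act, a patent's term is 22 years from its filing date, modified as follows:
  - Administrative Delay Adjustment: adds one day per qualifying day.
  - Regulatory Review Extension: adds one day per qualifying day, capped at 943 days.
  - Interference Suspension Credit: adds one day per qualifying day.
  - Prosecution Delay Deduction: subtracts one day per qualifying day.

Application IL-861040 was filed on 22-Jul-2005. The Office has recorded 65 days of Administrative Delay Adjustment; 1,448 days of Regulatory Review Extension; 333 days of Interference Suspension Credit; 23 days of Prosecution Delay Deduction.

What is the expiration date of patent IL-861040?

Base term: filing date + 22 years → 22 July 2027.
Administrative Delay Adjustment: +65 days → 25 September 2027.
Regulatory Review Extension: 1448 days claimed exceeds the 943-day cap, so +943 days → 25 April 2030.
Interference Suspension Credit: +333 days → 24 March 2031.
Prosecution Delay Deduction: −23 days → 1 March 2031.

2031-03-01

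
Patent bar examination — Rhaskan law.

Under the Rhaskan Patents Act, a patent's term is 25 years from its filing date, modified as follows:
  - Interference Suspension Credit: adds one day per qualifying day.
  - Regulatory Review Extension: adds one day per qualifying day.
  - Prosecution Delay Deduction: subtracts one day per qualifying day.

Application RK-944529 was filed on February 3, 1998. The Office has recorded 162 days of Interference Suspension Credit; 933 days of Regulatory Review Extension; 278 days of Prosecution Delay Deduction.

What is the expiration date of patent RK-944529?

Base term: filing date + 25 years → 3 February 2023.
Interference Suspension Credit: +162 days → 15 July 2023.
Regulatory Review Extension: +933 days → 2 February 2026.
Prosecution Delay Deduction: −278 days → 30 April 2025.

April 30, 2025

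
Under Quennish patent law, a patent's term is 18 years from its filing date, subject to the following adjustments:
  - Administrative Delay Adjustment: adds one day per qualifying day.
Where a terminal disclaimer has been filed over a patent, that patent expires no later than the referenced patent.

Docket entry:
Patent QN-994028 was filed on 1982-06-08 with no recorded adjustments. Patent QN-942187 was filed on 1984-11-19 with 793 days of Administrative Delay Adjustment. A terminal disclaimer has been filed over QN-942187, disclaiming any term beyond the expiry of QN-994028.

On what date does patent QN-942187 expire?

June 8, 2000

Natural term of QN-942187:
  Base: filing + 18 years → 19 November 2002.
  Administrative Delay Adjustment: +793 days → 20 January 2005.
Expiry of referenced patent QN-994028:
  Base: filing + 18 years → 8 June 2000.
Terminal disclaimer: QN-942187 expires on the earlier of 20 January 2005 and 8 June 2000.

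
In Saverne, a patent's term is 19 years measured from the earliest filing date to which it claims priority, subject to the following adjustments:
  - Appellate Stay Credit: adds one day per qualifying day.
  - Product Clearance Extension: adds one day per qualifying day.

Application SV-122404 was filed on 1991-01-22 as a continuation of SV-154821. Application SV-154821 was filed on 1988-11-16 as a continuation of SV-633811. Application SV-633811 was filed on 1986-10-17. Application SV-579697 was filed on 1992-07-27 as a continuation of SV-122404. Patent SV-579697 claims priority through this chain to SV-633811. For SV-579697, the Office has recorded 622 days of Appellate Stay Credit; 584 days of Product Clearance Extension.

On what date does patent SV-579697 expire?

February 4, 2009

Earliest priority filing: 17 October 1986.
Base term: 17 October 1986 + 19 years → 17 October 2005.
Appellate Stay Credit: +622 days → 1 July 2007.
Product Clearance Extension: +584 days → 4 February 2009.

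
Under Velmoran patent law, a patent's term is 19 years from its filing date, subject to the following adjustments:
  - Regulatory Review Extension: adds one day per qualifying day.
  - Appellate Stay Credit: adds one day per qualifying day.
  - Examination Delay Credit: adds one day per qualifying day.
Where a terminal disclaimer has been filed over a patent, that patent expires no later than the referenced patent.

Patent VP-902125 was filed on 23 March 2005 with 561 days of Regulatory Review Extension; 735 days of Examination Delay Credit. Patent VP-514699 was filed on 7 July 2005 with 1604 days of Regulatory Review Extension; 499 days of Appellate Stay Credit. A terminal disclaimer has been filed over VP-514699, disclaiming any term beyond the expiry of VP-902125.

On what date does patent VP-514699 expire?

2027-10-10

Natural term of VP-514699:
  Base: filing + 19 years → 7 July 2024.
  Regulatory Review Extension: +1604 days → 27 November 2028.
  Appellate Stay Credit: +499 days → 10 April 2030.
Expiry of referenced patent VP-902125:
  Base: filing + 19 years → 23 March 2024.
  Regulatory Review Extension: +561 days → 5 October 2025.
  Examination Delay Credit: +735 days → 10 October 2027.
Terminal disclaimer: VP-514699 expires on the earlier of 10 April 2030 and 10 October 2027.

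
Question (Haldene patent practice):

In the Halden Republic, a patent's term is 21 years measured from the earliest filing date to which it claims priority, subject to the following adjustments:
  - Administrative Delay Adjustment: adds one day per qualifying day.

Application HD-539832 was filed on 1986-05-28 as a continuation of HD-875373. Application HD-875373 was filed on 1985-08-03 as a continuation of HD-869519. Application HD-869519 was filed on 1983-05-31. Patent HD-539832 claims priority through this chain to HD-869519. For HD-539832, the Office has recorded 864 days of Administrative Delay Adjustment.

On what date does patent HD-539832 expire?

Earliest priority filing: 31 May 1983.
Base term: 31 May 1983 + 21 years → 31 May 2004.
Administrative Delay Adjustment: +864 days → 12 October 2006.

2006-10-12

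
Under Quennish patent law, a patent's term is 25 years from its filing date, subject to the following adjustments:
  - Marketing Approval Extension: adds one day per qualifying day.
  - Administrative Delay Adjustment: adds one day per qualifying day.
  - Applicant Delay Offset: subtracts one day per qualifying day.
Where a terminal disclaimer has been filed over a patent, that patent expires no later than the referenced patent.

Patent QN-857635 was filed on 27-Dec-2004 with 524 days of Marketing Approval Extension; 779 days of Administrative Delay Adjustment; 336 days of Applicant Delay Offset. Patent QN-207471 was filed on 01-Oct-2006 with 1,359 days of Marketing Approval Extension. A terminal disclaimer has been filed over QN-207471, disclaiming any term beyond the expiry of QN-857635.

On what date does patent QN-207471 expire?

2032-08-20

Natural term of QN-207471:
  Base: filing + 25 years → 1 October 2031.
  Marketing Approval Extension: +1359 days → 21 June 2035.
Expiry of referenced patent QN-857635:
  Base: filing + 25 years → 27 December 2029.
  Marketing Approval Extension: +524 days → 4 June 2031.
  Administrative Delay Adjustment: +779 days → 22 July 2033.
  Applicant Delay Offset: −336 days → 20 August 2032.
Terminal disclaimer: QN-207471 expires on the earlier of 21 June 2035 and 20 August 2032.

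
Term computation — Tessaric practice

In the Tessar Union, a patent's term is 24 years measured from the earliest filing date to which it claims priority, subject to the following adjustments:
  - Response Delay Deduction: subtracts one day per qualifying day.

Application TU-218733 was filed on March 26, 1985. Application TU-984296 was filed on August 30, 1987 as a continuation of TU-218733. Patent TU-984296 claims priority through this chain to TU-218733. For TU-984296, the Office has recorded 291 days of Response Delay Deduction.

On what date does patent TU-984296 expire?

2008-06-08

Earliest priority filing: 26 March 1985.
Base term: 26 March 1985 + 24 years → 26 March 2009.
Response Delay Deduction: −291 days → 8 June 2008.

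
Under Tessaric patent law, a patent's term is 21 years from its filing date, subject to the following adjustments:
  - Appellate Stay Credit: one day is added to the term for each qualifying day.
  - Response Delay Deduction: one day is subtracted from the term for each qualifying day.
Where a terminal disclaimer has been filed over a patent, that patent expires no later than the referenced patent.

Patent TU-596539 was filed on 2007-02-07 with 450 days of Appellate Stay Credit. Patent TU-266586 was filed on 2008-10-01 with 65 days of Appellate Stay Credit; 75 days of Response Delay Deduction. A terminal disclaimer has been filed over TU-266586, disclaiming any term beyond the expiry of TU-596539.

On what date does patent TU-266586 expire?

Natural term of TU-266586:
  Base: filing + 21 years → 1 October 2029.
  Appellate Stay Credit: +65 days → 5 December 2029.
  Response Delay Deduction: −75 days → 21 September 2029.
Expiry of referenced patent TU-596539:
  Base: filing + 21 years → 7 February 2028.
  Appellate Stay Credit: +450 days → 2 May 2029.
Terminal disclaimer: TU-266586 expires on the earlier of 21 September 2029 and 2 May 2029.

2029-05-02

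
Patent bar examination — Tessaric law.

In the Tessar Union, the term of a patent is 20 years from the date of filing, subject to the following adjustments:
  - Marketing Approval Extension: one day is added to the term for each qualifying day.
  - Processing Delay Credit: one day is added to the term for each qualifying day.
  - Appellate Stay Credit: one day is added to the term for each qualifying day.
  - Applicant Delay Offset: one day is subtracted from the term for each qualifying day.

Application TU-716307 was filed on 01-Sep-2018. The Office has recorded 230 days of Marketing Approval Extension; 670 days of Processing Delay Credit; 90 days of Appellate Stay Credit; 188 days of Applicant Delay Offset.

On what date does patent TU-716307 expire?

November 11, 2040

Base term: filing date + 20 years → 1 September 2038.
Marketing Approval Extension: +230 days → 19 April 2039.
Processing Delay Credit: +670 days → 17 February 2041.
Appellate Stay Credit: +90 days → 18 May 2041.
Applicant Delay Offset: −188 days → 11 November 2040.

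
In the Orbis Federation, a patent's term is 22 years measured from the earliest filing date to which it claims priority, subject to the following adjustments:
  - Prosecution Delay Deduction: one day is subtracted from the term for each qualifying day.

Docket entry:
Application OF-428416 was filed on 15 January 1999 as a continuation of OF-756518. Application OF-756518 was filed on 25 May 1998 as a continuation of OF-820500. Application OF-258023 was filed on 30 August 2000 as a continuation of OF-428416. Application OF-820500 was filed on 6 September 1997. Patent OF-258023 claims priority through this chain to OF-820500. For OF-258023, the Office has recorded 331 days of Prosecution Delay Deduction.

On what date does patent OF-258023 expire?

Earliest priority filing: 6 September 1997.
Base term: 6 September 1997 + 22 years → 6 September 2019.
Prosecution Delay Deduction: −331 days → 10 October 2018.

October 10, 2018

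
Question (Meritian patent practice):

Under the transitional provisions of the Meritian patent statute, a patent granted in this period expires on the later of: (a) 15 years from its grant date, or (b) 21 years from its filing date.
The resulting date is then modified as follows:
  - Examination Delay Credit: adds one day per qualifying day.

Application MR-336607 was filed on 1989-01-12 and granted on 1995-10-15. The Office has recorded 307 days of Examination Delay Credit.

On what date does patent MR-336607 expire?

(a) grant + 15 years → 15 October 2010.
(b) filing + 21 years → 12 January 2010.
Later of the two: 15 October 2010.
Examination Delay Credit: +307 days → 18 August 2011.

2011-08-18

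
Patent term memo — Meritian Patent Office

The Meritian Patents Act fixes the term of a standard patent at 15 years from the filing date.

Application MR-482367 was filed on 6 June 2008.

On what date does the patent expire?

2023-06-06

Filing date + 15 years → 6 June 2023.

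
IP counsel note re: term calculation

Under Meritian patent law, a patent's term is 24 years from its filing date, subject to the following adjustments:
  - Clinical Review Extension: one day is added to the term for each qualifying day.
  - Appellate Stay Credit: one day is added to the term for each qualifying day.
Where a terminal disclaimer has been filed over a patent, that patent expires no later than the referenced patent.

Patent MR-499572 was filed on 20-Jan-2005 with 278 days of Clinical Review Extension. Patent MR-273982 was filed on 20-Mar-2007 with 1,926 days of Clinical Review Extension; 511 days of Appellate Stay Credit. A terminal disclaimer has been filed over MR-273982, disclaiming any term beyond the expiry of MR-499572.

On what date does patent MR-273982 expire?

Natural term of MR-273982:
  Base: filing + 24 years → 20 March 2031.
  Clinical Review Extension: +1926 days → 27 June 2036.
  Appellate Stay Credit: +511 days → 20 November 2037.
Expiry of referenced patent MR-499572:
  Base: filing + 24 years → 20 January 2029.
  Clinical Review Extension: +278 days → 25 October 2029.
Terminal disclaimer: MR-273982 expires on the earlier of 20 November 2037 and 25 October 2029.

2029-10-25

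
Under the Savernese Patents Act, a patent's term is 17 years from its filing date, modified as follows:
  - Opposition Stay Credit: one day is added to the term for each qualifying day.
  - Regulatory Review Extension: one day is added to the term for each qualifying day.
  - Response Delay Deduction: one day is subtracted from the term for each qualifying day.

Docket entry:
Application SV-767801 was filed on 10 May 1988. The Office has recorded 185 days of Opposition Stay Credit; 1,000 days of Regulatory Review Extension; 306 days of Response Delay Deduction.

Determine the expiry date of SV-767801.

Base term: filing date + 17 years → 10 May 2005.
Opposition Stay Credit: +185 days → 11 November 2005.
Regulatory Review Extension: +1000 days → 7 August 2008.
Response Delay Deduction: −306 days → 6 October 2007.

2007-10-06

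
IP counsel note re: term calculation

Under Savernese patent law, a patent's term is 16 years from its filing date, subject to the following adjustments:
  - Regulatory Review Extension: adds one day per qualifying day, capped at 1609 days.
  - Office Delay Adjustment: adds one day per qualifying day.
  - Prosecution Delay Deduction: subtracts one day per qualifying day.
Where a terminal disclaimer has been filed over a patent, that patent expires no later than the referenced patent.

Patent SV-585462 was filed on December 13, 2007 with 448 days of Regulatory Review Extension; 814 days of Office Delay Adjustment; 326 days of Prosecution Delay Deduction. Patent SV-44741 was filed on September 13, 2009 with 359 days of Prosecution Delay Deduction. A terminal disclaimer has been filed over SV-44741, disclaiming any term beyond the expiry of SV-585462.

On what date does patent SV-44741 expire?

September 19, 2024

Natural term of SV-44741:
  Base: filing + 16 years → 13 September 2025.
  Prosecution Delay Deduction: −359 days → 19 September 2024.
Expiry of referenced patent SV-585462:
  Base: filing + 16 years → 13 December 2023.
  Regulatory Review Extension: 448 days (within the 1609-day cap) → +448 days → 5 March 2025.
  Office Delay Adjustment: +814 days → 28 May 2027.
  Prosecution Delay Deduction: −326 days → 6 July 2026.
Terminal disclaimer: SV-44741 expires on the earlier of 19 September 2024 and 6 July 2026.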